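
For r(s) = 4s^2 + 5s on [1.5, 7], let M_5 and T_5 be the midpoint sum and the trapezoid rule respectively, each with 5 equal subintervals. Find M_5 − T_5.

-6.655

M_5 = 567.49.
T_5 = 574.145.
M_5 − T_5 = -6.655.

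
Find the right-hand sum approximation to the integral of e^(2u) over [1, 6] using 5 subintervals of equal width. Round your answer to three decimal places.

188220.242

Δu = (6 − 1)/5 = 1.
Right endpoints: 2, 3, 4, 5, 6.
f(2) ≈ 54.598, f(3) ≈ 403.429, f(4) ≈ 2980.958, f(5) ≈ 22026.466, f(6) ≈ 162754.791.
Sum = Δu · [f(2) + f(3) + f(4) + f(5) + f(6)].
Sum ≈ 188220.242.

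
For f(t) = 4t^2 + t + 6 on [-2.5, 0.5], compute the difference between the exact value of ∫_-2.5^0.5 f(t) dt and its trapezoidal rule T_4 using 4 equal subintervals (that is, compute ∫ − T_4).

Exact integral: ∫_-2.5^0.5 f(t) dt = 36.
T_4 = 37.125.
Error = 36 − 37.125 = -1.125.

-1.125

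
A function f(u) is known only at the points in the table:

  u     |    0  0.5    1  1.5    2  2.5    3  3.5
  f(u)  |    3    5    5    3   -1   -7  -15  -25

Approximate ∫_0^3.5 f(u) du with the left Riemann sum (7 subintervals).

-3.5

Δu = 0.5.
Sum = 0.5·[3 + 5 + 5 + 3 + (-1) + (-7) + (-15)] = -3.5.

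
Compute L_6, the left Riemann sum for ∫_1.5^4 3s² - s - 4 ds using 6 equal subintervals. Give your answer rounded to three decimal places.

35.894

Δs = (4 − 1.5)/6 = 5/12.
Left endpoints: 1.5, 23/12, 7/3, 2.75, 19/6, 43/12.
f(1.5) = 1.25, f(23/12) = 245/48, f(7/3) = 10, f(2.75) = 15.9375, f(19/6) = 275/12, f(43/12) = 30.9375.
Sum = Δs · [f(1.5) + f(23/12) + f(7/3) + ...].
Sum ≈ 35.894.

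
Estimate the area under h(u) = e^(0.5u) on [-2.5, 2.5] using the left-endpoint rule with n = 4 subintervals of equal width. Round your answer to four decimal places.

4.6125

Δu = (2.5 − (-2.5))/4 = 1.25.
Left endpoints: -2.5, -1.25, 0, 1.25.
h(-2.5) ≈ 0.2865, h(-1.25) ≈ 0.5353, h(0) ≈ 1.0000, h(1.25) ≈ 1.8682.
Sum = Δu · [h(-2.5) + h(-1.25) + h(0) + h(1.25)].
Sum ≈ 4.6125.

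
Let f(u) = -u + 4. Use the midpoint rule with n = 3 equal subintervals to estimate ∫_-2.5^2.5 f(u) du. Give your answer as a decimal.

Δu = (2.5 − (-2.5))/3 = 5/3.
Midpoints: -5/3, 0, 5/3.
f(-5/3) = 17/3, f(0) = 4, f(5/3) = 7/3.
Sum = Δu · [f(-5/3) + f(0) + f(5/3)].
Sum = 20.

20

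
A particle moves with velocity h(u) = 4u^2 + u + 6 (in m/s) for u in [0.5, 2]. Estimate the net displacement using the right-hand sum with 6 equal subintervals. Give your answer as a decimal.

Δu = (2 − 0.5)/6 = 0.25.
Right endpoints: 0.75, 1, 1.25, 1.5, 1.75, 2.
h(0.75) = 9, h(1) = 11, h(1.25) = 13.5, h(1.5) = 16.5, h(1.75) = 20, h(2) = 24.
Sum = Δu · [h(0.75) + h(1) + h(1.25) + ...].
Sum = 23.5.

23.5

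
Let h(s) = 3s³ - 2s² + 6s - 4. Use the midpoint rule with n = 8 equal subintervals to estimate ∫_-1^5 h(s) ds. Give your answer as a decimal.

427.5

Δs = (5 − (-1))/8 = 0.75.
Midpoints: -0.625, 0.125, 0.875, 1.625, 2.375, 3.125, 3.875, 4.625.
h(-0.625) = -4743/512, h(0.125) = -1677/512, h(0.875) = 885/512, h(1.625) = 6831/512, h(2.375) = 20049/512, h(3.125) = 44427/512, h(3.875) = 83853/512, h(4.625) = 142215/512.
Sum = Δs · [h(-0.625) + h(0.125) + h(0.875) + ...].
Sum = 427.5.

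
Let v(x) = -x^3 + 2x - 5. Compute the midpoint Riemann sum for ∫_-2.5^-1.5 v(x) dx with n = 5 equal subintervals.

Δx = (-1.5 − (-2.5))/5 = 0.2.
Midpoints: -2.4, -2.2, -2, -1.8, -1.6.
v(-2.4) = 4.024, v(-2.2) = 1.248, v(-2) = -1, v(-1.8) = -2.768, v(-1.6) = -4.104.
Sum = Δx · [v(-2.4) + v(-2.2) + v(-2) + v(-1.8) + v(-1.6)].
Sum = -0.52.

-0.52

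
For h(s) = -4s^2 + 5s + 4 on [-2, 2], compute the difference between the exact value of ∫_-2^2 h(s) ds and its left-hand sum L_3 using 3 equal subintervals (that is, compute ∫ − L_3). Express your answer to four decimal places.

18.0741

Exact integral: ∫_-2^2 h(s) ds ≈ -5.333333.
L_3 ≈ -23.407407.
Error ≈ -5.333333 − (-23.407407) ≈ 18.0741.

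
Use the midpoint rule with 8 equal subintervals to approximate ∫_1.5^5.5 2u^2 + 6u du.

192.5

Δu = (5.5 − 1.5)/8 = 0.5.
Midpoints: 1.75, 2.25, 2.75, 3.25, 3.75, 4.25, 4.75, 5.25.
f(1.75) = 16.625, f(2.25) = 23.625, f(2.75) = 31.625, f(3.25) = 40.625, f(3.75) = 50.625, f(4.25) = 61.625, f(4.75) = 73.625, f(5.25) = 86.625.
Sum = Δu · [f(1.75) + f(2.25) + f(2.75) + ...].
Sum = 192.5.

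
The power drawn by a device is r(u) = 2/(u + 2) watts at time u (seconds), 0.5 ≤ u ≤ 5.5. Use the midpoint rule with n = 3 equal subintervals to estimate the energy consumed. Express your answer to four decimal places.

Δu = (5.5 − 0.5)/3 = 5/3.
Midpoints: 4/3, 3, 14/3.
r(4/3) = 0.6, r(3) = 0.4, r(14/3) = 0.3.
Sum = Δu · [r(4/3) + r(3) + r(14/3)].
Sum ≈ 2.1667.

2.1667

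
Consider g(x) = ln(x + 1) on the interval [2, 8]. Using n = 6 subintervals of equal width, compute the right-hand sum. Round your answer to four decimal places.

Δx = (8 − 2)/6 = 1.
Right endpoints: 3, 4, 5, 6, 7, 8.
g(3) ≈ 1.3863, g(4) ≈ 1.6094, g(5) ≈ 1.7918, g(6) ≈ 1.9459, g(7) ≈ 2.0794, g(8) ≈ 2.1972.
Sum = Δx · [g(3) + g(4) + g(5) + ...].
Sum ≈ 11.0101.

11.0101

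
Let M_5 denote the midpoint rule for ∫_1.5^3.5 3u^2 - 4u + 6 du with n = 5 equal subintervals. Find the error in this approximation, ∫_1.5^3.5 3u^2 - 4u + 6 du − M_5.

Exact integral: ∫_1.5^3.5 f(u) du = 31.5.
M_5 = 31.42.
Error = 31.5 − 31.42 = 0.08.

0.08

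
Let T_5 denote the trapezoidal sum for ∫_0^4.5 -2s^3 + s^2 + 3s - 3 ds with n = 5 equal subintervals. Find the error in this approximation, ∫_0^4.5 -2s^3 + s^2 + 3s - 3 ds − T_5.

Exact integral: ∫_0^4.5 f(s) ds = -157.78125.
T_5 = -165.375.
Error = -157.78125 − (-165.375) = 7.59375.

7.59375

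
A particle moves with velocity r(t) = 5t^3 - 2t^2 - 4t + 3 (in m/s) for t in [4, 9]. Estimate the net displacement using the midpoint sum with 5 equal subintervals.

Δt = (9 − 4)/5 = 1.
Midpoints: 4.5, 5.5, 6.5, 7.5, 8.5.
r(4.5) = 400.125, r(5.5) = 752.375, r(6.5) = 1265.625, r(7.5) = 1969.875, r(8.5) = 2895.125.
Sum = Δt · [r(4.5) + r(5.5) + r(6.5) + r(7.5) + r(8.5)].
Sum = 7283.125.

7283.125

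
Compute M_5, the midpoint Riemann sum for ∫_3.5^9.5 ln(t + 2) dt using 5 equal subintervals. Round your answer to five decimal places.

Δt = (9.5 − 3.5)/5 = 1.2.
Midpoints: 4.1, 5.3, 6.5, 7.7, 8.9.
f(4.1) ≈ 1.80829, f(5.3) ≈ 1.98787, f(6.5) ≈ 2.14007, f(7.7) ≈ 2.27213, f(8.9) ≈ 2.38876.
Sum = Δt · [f(4.1) + f(5.3) + f(6.5) + f(7.7) + f(8.9)].
Sum ≈ 12.71654.

12.71654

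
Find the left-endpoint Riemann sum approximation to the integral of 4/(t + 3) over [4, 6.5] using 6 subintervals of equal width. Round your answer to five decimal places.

Δt = (6.5 − 4)/6 = 5/12.
Left endpoints: 4, 53/12, 29/6, 5.25, 17/3, 73/12.
f(4) = 4/7, f(53/12) = 48/89, f(29/6) = 24/47, f(5.25) = 16/33, f(17/3) = 6/13, f(73/12) = 48/109.
Sum = Δt · [f(4) + f(53/12) + f(29/6) + ...].
Sum ≈ 1.25339.

1.25339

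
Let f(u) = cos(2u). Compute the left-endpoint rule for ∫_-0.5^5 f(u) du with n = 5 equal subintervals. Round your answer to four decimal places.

Δu = (5 − (-0.5))/5 = 1.1.
Left endpoints: -0.5, 0.6, 1.7, 2.8, 3.9.
f(-0.5) ≈ 0.5403, f(0.6) ≈ 0.3624, f(1.7) ≈ -0.9668, f(2.8) ≈ 0.7756, f(3.9) ≈ 0.0540.
Sum = Δu · [f(-0.5) + f(0.6) + f(1.7) + f(2.8) + f(3.9)].
Sum ≈ 0.8419.

0.8419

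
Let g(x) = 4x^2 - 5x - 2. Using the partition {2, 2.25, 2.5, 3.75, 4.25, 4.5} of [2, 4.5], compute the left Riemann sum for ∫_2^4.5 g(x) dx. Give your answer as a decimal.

Subinterval widths: 0.25, 0.25, 1.25, 0.5, 0.25.
Left endpoints: 2, 2.25, 2.5, 3.75, 4.25.
g(2) = 4, g(2.25) = 7, g(2.5) = 10.5, g(3.75) = 35.5, g(4.25) = 49.
Sum = Σ Δx_i · g(x_i).
Sum = 45.875.

45.875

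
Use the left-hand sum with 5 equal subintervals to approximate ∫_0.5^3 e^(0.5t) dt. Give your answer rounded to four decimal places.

5.6292

Δt = (3 − 0.5)/5 = 0.5.
Left endpoints: 0.5, 1, 1.5, 2, 2.5.
f(0.5) ≈ 1.2840, f(1) ≈ 1.6487, f(1.5) ≈ 2.1170, f(2) ≈ 2.7183, f(2.5) ≈ 3.4903.
Sum = Δt · [f(0.5) + f(1) + f(1.5) + f(2) + f(2.5)].
Sum ≈ 5.6292.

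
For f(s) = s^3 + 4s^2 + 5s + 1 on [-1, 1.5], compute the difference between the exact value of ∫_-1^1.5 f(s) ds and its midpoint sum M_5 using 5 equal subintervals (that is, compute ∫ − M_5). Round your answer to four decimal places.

0.2474

Exact integral: ∫_-1^1.5 f(s) ds ≈ 12.473958.
M_5 = 12.2265625.
Error ≈ 12.473958 − 12.2265625 ≈ 0.2474.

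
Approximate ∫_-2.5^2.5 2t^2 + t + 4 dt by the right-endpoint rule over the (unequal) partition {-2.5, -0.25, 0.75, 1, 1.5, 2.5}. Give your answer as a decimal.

40.34375

Subinterval widths: 2.25, 1, 0.25, 0.5, 1.
Right endpoints: -0.25, 0.75, 1, 1.5, 2.5.
f(-0.25) = 3.875, f(0.75) = 5.875, f(1) = 7, f(1.5) = 10, f(2.5) = 19.
Sum = Σ Δt_i · f(t_i).
Sum = 40.34375.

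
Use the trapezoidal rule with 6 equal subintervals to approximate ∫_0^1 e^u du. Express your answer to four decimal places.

1.7223

Δu = (1 − 0)/6 = 1/6.
f(0) ≈ 1.0000, f(1/6) ≈ 1.1814, f(1/3) ≈ 1.3956, f(0.5) ≈ 1.6487, f(2/3) ≈ 1.9477, f(5/6) ≈ 2.3010, f(1) ≈ 2.7183.
T_6 = (Δu/2)·[f(u_0) + 2f(u_1) + ... + 2f(u_{5}) + f(u_6)].
Sum ≈ 1.7223.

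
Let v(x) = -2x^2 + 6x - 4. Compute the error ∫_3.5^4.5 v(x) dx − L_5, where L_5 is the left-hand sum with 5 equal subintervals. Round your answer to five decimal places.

Exact integral: ∫_3.5^4.5 v(x) dx ≈ -12.1666667.
L_5 = -11.18.
Error ≈ -12.1666667 − (-11.18) ≈ -0.98667.

-0.98667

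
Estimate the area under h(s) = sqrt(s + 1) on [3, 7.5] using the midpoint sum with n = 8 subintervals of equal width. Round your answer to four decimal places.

Δs = (7.5 − 3)/8 = 0.5625.
Midpoints: 3.28125, 3.84375, 4.40625, 4.96875, 5.53125, 6.09375, 6.65625, 7.21875.
h(3.28125) ≈ 2.0691, h(3.84375) ≈ 2.2009, h(4.40625) ≈ 2.3251, h(4.96875) ≈ 2.4431, h(5.53125) ≈ 2.5556, h(6.09375) ≈ 2.6634, h(6.65625) ≈ 2.7670, h(7.21875) ≈ 2.8668.
Sum = Δs · [h(3.28125) + h(3.84375) + h(4.40625) + ...].
Sum ≈ 11.1887.

11.1887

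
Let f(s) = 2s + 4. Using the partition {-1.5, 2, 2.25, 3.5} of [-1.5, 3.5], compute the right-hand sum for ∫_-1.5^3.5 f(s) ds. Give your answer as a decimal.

43.875

Subinterval widths: 3.5, 0.25, 1.25.
Right endpoints: 2, 2.25, 3.5.
f(2) = 8, f(2.25) = 8.5, f(3.5) = 11.
Sum = Σ Δs_i · f(s_i).
Sum = 43.875.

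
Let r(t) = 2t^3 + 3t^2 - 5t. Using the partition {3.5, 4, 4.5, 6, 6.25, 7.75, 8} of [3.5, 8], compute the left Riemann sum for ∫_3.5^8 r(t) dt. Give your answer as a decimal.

Subinterval widths: 0.5, 0.5, 1.5, 0.25, 1.5, 0.25.
Left endpoints: 3.5, 4, 4.5, 6, 6.25, 7.75.
r(3.5) = 105, r(4) = 156, r(4.5) = 220.5, r(6) = 510, r(6.25) = 574.21875, r(7.75) = 1072.40625.
Sum = Σ Δt_i · r(t_i).
Sum = 1718.1796875.

1718.1796875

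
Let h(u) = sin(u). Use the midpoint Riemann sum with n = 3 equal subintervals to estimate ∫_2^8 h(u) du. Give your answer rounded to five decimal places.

Δu = (8 − 2)/3 = 2.
Midpoints: 3, 5, 7.
h(3) ≈ 0.14112, h(5) ≈ -0.95892, h(7) ≈ 0.65699.
Sum = Δu · [h(3) + h(5) + h(7)].
Sum ≈ -0.32164.

-0.32164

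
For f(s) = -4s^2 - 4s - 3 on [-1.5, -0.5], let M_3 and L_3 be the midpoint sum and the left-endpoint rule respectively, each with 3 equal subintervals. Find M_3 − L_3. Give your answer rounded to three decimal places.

M_3 ≈ -3.29630.
L_3 ≈ -4.07407.
M_3 − L_3 ≈ 0.778.

0.778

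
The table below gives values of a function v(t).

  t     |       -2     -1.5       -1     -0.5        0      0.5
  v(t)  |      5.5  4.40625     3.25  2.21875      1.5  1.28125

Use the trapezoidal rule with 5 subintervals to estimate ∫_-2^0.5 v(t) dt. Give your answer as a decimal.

7.3828125

Δt = 0.5.
T_5 = (0.5/2)·[5.5 + 2·4.40625 + 2·3.25 + 2·2.21875 + 2·1.5 + 1.28125] = 7.3828125.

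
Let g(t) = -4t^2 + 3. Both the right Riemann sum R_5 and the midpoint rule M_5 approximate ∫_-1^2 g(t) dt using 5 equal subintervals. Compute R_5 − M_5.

-4.68

R_5 = -7.32.
M_5 = -2.64.
R_5 − M_5 = -4.68.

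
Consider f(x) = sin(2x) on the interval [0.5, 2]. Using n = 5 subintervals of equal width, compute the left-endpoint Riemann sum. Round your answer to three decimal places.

Δx = (2 − 0.5)/5 = 0.3.
Left endpoints: 0.5, 0.8, 1.1, 1.4, 1.7.
f(0.5) ≈ 0.841, f(0.8) ≈ 1.000, f(1.1) ≈ 0.808, f(1.4) ≈ 0.335, f(1.7) ≈ -0.256.
Sum = Δx · [f(0.5) + f(0.8) + f(1.1) + f(1.4) + f(1.7)].
Sum ≈ 0.819.

0.819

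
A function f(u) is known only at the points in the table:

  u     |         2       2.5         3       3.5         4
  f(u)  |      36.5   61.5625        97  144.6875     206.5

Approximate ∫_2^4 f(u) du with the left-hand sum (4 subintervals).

Δu = 0.5.
Sum = 0.5·[36.5 + 61.5625 + 97 + 144.6875] = 169.875.

169.875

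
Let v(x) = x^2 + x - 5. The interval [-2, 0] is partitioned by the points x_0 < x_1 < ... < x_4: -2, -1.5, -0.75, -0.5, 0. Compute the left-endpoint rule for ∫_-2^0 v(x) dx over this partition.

Subinterval widths: 0.5, 0.75, 0.25, 0.5.
Left endpoints: -2, -1.5, -0.75, -0.5.
v(-2) = -3, v(-1.5) = -4.25, v(-0.75) = -5.1875, v(-0.5) = -5.25.
Sum = Σ Δx_i · v(x_i).
Sum = -8.609375.

-8.609375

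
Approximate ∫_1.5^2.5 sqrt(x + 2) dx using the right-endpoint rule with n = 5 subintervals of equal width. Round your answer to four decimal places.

Δx = (2.5 − 1.5)/5 = 0.2.
Right endpoints: 1.7, 1.9, 2.1, 2.3, 2.5.
f(1.7) ≈ 1.9235, f(1.9) ≈ 1.9748, f(2.1) ≈ 2.0248, f(2.3) ≈ 2.0736, f(2.5) ≈ 2.1213.
Sum = Δx · [f(1.7) + f(1.9) + f(2.1) + f(2.3) + f(2.5)].
Sum ≈ 2.0236.

2.0236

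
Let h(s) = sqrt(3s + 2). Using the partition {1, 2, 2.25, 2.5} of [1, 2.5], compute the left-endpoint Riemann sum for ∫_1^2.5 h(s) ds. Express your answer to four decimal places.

3.6827

Subinterval widths: 1, 0.25, 0.25.
Left endpoints: 1, 2, 2.25.
h(1) ≈ 2.2361, h(2) ≈ 2.8284, h(2.25) ≈ 2.9580.
Sum = Σ Δs_i · h(s_i).
Sum ≈ 3.6827.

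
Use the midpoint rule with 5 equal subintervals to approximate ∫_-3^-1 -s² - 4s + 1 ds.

Δs = (-1 − (-3))/5 = 0.4.
Midpoints: -2.8, -2.4, -2, -1.6, -1.2.
f(-2.8) = 4.36, f(-2.4) = 4.84, f(-2) = 5, f(-1.6) = 4.84, f(-1.2) = 4.36.
Sum = Δs · [f(-2.8) + f(-2.4) + f(-2) + f(-1.6) + f(-1.2)].
Sum = 9.36.

9.36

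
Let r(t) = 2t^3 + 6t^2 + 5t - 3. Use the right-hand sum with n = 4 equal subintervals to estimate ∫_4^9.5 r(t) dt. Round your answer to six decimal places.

Δt = (9.5 − 4)/4 = 1.375.
Right endpoints: 5.375, 6.75, 8.125, 9.5.
r(5.375) = 507.79296875, r(6.75) = 919.21875, r(8.125) = 1506.47265625, r(9.5) = 2300.75.
Sum = Δt · [r(5.375) + r(6.75) + r(8.125) + r(9.5)].
Sum ≈ 7197.072266.

7197.072266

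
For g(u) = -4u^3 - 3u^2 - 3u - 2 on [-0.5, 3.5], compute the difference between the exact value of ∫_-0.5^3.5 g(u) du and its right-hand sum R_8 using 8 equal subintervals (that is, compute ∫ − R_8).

Exact integral: ∫_-0.5^3.5 g(u) du = -219.
R_8 = -277.5.
Error = -219 − (-277.5) = 58.5.

58.5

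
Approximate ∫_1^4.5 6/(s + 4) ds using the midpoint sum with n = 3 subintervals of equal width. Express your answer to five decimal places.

3.17498

Δs = (4.5 − 1)/3 = 7/6.
Midpoints: 19/12, 2.75, 47/12.
f(19/12) = 72/67, f(2.75) = 8/9, f(47/12) = 72/95.
Sum = Δs · [f(19/12) + f(2.75) + f(47/12)].
Sum ≈ 3.17498.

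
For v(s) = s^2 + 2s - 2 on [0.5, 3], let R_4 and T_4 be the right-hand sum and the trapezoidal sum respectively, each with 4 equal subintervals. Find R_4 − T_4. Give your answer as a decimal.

4.296875

R_4 = 17.16796875.
T_4 = 12.87109375.
R_4 − T_4 = 4.296875.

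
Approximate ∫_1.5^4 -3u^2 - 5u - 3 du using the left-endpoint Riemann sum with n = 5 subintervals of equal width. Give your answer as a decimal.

-89.375

Δu = (4 − 1.5)/5 = 0.5.
Left endpoints: 1.5, 2, 2.5, 3, 3.5.
f(1.5) = -17.25, f(2) = -25, f(2.5) = -34.25, f(3) = -45, f(3.5) = -57.25.
Sum = Δu · [f(1.5) + f(2) + f(2.5) + f(3) + f(3.5)].
Sum = -89.375.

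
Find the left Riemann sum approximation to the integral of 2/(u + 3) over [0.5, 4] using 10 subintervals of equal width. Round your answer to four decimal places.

1.4375

Δu = (4 − 0.5)/10 = 0.35.
Left endpoints: 0.5, 0.85, 1.2, 1.55, 1.9, 2.25, 2.6, 2.95, 3.3, 3.65.
f(0.5) = 4/7, f(0.85) = 40/77, f(1.2) = 10/21, f(1.55) = 40/91, f(1.9) = 20/49, f(2.25) = 8/21, f(2.6) = 5/14, f(2.95) = 40/119, f(3.3) = 20/63, f(3.65) = 40/133.
Sum = Δu · [f(0.5) + f(0.85) + f(1.2) + ...].
Sum ≈ 1.4375.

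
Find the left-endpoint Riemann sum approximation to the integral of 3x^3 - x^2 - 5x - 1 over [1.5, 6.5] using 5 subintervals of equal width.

794.375

Δx = (6.5 − 1.5)/5 = 1.
Left endpoints: 1.5, 2.5, 3.5, 4.5, 5.5.
f(1.5) = -0.625, f(2.5) = 27.125, f(3.5) = 97.875, f(4.5) = 229.625, f(5.5) = 440.375.
Sum = Δx · [f(1.5) + f(2.5) + f(3.5) + f(4.5) + f(5.5)].
Sum = 794.375.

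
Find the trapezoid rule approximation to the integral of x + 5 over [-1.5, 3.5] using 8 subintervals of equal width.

30

Δx = (3.5 − (-1.5))/8 = 0.625.
f(-1.5) = 3.5, f(-0.875) = 4.125, f(-0.25) = 4.75, f(0.375) = 5.375, f(1) = 6, f(1.625) = 6.625, f(2.25) = 7.25, f(2.875) = 7.875, f(3.5) = 8.5.
T_8 = (Δx/2)·[f(x_0) + 2f(x_1) + ... + 2f(x_{7}) + f(x_8)].
Sum = 30.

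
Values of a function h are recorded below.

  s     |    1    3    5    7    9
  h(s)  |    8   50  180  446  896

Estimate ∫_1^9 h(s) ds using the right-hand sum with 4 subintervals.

Δs = 2.
Sum = 2·[50 + 180 + 446 + 896] = 3144.

3144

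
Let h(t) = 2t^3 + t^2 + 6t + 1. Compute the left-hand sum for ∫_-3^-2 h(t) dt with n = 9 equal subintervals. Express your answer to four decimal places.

Δt = (-2 − (-3))/9 = 1/9.
Left endpoints: -3, -26/9, -25/9, -8/3, -23/9, -22/9, -7/3, -20/9, -19/9.
h(-3) = -62, h(-26/9) = -40975/729, h(-25/9) = -37046/729, h(-8/3) = -1237/27, h(-23/9) = -30022/729, h(-22/9) = -26903/729, h(-7/3) = -890/27, h(-20/9) = -21391/729, h(-19/9) = -18974/729.
Sum = Δt · [h(-3) + h(-26/9) + h(-25/9) + ...].
Sum ≈ -42.3621.

-42.3621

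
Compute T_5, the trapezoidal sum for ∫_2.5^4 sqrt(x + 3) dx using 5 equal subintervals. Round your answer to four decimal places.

3.7476

Δx = (4 − 2.5)/5 = 0.3.
f(2.5) ≈ 2.3452, f(2.8) ≈ 2.4083, f(3.1) ≈ 2.4698, f(3.4) ≈ 2.5298, f(3.7) ≈ 2.5884, f(4) ≈ 2.6458.
T_5 = (Δx/2)·[f(x_0) + 2f(x_1) + ... + 2f(x_{4}) + f(x_5)].
Sum ≈ 3.7476.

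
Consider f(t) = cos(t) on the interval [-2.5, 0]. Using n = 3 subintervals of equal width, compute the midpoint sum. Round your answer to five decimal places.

0.61615

Δt = (0 − (-2.5))/3 = 5/6.
Midpoints: -25/12, -1.25, -5/12.
f(-25/12) ≈ -0.49039, f(-1.25) ≈ 0.31532, f(-5/12) ≈ 0.91444.
Sum = Δt · [f(-25/12) + f(-1.25) + f(-5/12)].
Sum ≈ 0.61615.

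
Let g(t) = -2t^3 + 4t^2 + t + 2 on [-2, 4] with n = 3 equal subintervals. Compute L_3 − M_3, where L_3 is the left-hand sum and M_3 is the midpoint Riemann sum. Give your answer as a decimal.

L_3 = 76.
M_3 = -2.
L_3 − M_3 = 78.

78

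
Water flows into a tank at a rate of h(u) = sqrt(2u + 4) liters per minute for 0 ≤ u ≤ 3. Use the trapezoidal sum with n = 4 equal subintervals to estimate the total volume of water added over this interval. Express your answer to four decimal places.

7.8657

Δu = (3 − 0)/4 = 0.75.
h(0) ≈ 2.0000, h(0.75) ≈ 2.3452, h(1.5) ≈ 2.6458, h(2.25) ≈ 2.9155, h(3) ≈ 3.1623.
T_4 = (Δu/2)·[h(u_0) + 2h(u_1) + 2h(u_2) + 2h(u_3) + h(u_4)].
Sum ≈ 7.8657.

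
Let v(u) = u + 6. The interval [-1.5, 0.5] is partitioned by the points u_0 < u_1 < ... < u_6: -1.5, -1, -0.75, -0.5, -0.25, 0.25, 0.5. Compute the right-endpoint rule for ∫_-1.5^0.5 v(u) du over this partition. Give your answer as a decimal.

Subinterval widths: 0.5, 0.25, 0.25, 0.25, 0.5, 0.25.
Right endpoints: -1, -0.75, -0.5, -0.25, 0.25, 0.5.
v(-1) = 5, v(-0.75) = 5.25, v(-0.5) = 5.5, v(-0.25) = 5.75, v(0.25) = 6.25, v(0.5) = 6.5.
Sum = Σ Δu_i · v(u_i).
Sum = 11.375.

11.375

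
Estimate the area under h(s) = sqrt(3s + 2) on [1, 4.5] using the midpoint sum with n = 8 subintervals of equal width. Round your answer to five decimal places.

Δs = (4.5 − 1)/8 = 0.4375.
Midpoints: 1.21875, 1.65625, 2.09375, 2.53125, 2.96875, 3.40625, 3.84375, 4.28125.
h(1.21875) ≈ 2.37829, h(1.65625) ≈ 2.63984, h(2.09375) ≈ 2.87772, h(2.53125) ≈ 3.09738, h(2.96875) ≈ 3.30246, h(3.40625) ≈ 3.49553, h(3.84375) ≈ 3.67848, h(4.28125) ≈ 3.85276.
Sum = Δs · [h(1.21875) + h(1.65625) + h(2.09375) + ...].
Sum ≈ 11.07858.

11.07858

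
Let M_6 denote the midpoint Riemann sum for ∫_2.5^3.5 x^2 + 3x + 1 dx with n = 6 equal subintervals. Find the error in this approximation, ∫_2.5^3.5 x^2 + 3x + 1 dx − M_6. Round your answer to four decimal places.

Exact integral: ∫_2.5^3.5 f(x) dx ≈ 19.083333.
M_6 ≈ 19.081019.
Error ≈ 19.083333 − 19.081019 ≈ 0.0023.

0.0023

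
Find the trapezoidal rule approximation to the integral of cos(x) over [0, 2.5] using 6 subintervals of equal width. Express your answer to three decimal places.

Δx = (2.5 − 0)/6 = 5/12.
f(0) ≈ 1.000, f(5/12) ≈ 0.914, f(5/6) ≈ 0.672, f(1.25) ≈ 0.315, f(5/3) ≈ -0.096, f(25/12) ≈ -0.490, f(2.5) ≈ -0.801.
T_6 = (Δx/2)·[f(x_0) + 2f(x_1) + ... + 2f(x_{5}) + f(x_6)].
Sum ≈ 0.590.

0.590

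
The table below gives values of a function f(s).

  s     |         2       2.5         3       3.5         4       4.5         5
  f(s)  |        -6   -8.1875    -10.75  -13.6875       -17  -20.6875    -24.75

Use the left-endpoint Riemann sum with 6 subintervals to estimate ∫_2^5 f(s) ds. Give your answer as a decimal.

Δs = 0.5.
Sum = 0.5·[(-6) + (-8.1875) + (-10.75) + (-13.6875) + (-17) + (-20.6875)] = -38.15625.

-38.15625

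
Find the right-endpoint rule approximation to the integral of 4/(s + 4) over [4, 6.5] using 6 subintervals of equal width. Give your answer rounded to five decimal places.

Δs = (6.5 − 4)/6 = 5/12.
Right endpoints: 53/12, 29/6, 5.25, 17/3, 73/12, 6.5.
f(53/12) = 48/101, f(29/6) = 24/53, f(5.25) = 16/37, f(17/3) = 12/29, f(73/12) = 48/121, f(6.5) = 8/21.
Sum = Δs · [f(53/12) + f(29/6) + f(5.25) + ...].
Sum ≈ 1.06331.

1.06331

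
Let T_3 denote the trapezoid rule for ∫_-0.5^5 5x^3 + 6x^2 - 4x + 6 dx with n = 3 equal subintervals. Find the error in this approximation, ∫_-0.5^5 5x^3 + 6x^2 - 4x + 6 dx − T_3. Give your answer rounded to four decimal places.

Exact integral: ∫_-0.5^5 f(x) dx = 1014.921875.
T_3 ≈ 1137.392361.
Error ≈ 1014.921875 − 1137.392361 ≈ -122.4705.

-122.4705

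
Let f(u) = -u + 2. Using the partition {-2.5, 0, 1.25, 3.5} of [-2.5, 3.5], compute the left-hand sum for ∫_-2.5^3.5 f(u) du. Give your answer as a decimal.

15.4375

Subinterval widths: 2.5, 1.25, 2.25.
Left endpoints: -2.5, 0, 1.25.
f(-2.5) = 4.5, f(0) = 2, f(1.25) = 0.75.
Sum = Σ Δu_i · f(u_i).
Sum = 15.4375.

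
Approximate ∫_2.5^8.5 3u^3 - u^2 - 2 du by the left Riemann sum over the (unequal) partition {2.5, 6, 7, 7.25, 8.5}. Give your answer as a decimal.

Subinterval widths: 3.5, 1, 0.25, 1.25.
Left endpoints: 2.5, 6, 7, 7.25.
f(2.5) = 38.625, f(6) = 610, f(7) = 978, f(7.25) = 1088.671875.
Sum = Σ Δu_i · f(u_i).
Sum = 2350.52734375.

2350.52734375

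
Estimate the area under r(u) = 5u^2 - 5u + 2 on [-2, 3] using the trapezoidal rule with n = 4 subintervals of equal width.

62.34375

Δu = (3 − (-2))/4 = 1.25.
r(-2) = 32, r(-0.75) = 8.5625, r(0.5) = 0.75, r(1.75) = 8.5625, r(3) = 32.
T_4 = (Δu/2)·[r(u_0) + 2r(u_1) + 2r(u_2) + 2r(u_3) + r(u_4)].
Sum = 62.34375.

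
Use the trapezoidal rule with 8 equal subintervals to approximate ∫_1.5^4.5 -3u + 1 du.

-24

Δu = (4.5 − 1.5)/8 = 0.375.
f(1.5) = -3.5, f(1.875) = -4.625, f(2.25) = -5.75, f(2.625) = -6.875, f(3) = -8, f(3.375) = -9.125, f(3.75) = -10.25, f(4.125) = -11.375, f(4.5) = -12.5.
T_8 = (Δu/2)·[f(u_0) + 2f(u_1) + ... + 2f(u_{7}) + f(u_8)].
Sum = -24.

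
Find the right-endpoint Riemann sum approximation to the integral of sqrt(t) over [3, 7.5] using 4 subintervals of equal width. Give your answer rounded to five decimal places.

Δt = (7.5 − 3)/4 = 1.125.
Right endpoints: 4.125, 5.25, 6.375, 7.5.
f(4.125) ≈ 2.03101, f(5.25) ≈ 2.29129, f(6.375) ≈ 2.52488, f(7.5) ≈ 2.73861.
Sum = Δt · [f(4.125) + f(5.25) + f(6.375) + f(7.5)].
Sum ≈ 10.78401.

10.78401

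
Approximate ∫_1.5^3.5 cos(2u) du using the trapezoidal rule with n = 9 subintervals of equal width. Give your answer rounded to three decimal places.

Δu = (3.5 − 1.5)/9 = 2/9.
f(1.5) ≈ -0.990, f(31/18) ≈ -0.954, f(35/18) ≈ -0.734, f(13/6) ≈ -0.370, f(43/18) ≈ 0.065, f(47/18) ≈ 0.488, f(17/6) ≈ 0.816, f(55/18) ≈ 0.985, f(59/18) ≈ 0.963, f(3.5) ≈ 0.754.
T_9 = (Δu/2)·[f(u_0) + 2f(u_1) + ... + 2f(u_{8}) + f(u_9)].
Sum ≈ 0.254.

0.254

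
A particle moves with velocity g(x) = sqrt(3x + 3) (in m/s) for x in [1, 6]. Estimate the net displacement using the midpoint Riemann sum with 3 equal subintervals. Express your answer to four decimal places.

Δx = (6 − 1)/3 = 5/3.
Midpoints: 11/6, 3.5, 31/6.
g(11/6) ≈ 2.9155, g(3.5) ≈ 3.6742, g(31/6) ≈ 4.3012.
Sum = Δx · [g(11/6) + g(3.5) + g(31/6)].
Sum ≈ 18.1515.

18.1515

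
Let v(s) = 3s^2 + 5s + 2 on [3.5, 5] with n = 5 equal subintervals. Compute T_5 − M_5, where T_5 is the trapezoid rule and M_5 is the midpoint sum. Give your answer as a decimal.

T_5 = 117.0675.
M_5 = 116.96625.
T_5 − M_5 = 0.10125.

0.10125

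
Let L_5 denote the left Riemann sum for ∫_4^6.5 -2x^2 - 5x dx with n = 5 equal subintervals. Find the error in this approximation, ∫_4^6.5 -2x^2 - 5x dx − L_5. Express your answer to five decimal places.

-16.04167

Exact integral: ∫_4^6.5 f(x) dx ≈ -206.0416667.
L_5 = -190.
Error ≈ -206.0416667 − (-190) ≈ -16.04167.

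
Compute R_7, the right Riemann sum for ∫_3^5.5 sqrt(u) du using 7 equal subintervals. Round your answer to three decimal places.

5.244

Δu = (5.5 − 3)/7 = 5/14.
Right endpoints: 47/14, 26/7, 57/14, 31/7, 67/14, 36/7, 5.5.
f(47/14) ≈ 1.832, f(26/7) ≈ 1.927, f(57/14) ≈ 2.018, f(31/7) ≈ 2.104, f(67/14) ≈ 2.188, f(36/7) ≈ 2.268, f(5.5) ≈ 2.345.
Sum = Δu · [f(47/14) + f(26/7) + f(57/14) + ...].
Sum ≈ 5.244.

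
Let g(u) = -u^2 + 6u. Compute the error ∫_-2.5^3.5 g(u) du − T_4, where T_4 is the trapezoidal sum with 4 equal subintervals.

2.25

Exact integral: ∫_-2.5^3.5 g(u) du = -1.5.
T_4 = -3.75.
Error = -1.5 − (-3.75) = 2.25.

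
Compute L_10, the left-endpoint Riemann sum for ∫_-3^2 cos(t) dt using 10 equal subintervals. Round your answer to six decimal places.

0.884981

Δt = (2 − (-3))/10 = 0.5.
Left endpoints: -3, -2.5, -2, -1.5, -1, -0.5, 0, 0.5, 1, 1.5.
f(-3) ≈ -0.989992, f(-2.5) ≈ -0.801144, f(-2) ≈ -0.416147, f(-1.5) ≈ 0.070737, f(-1) ≈ 0.540302, f(-0.5) ≈ 0.877583, f(0) ≈ 1.000000, f(0.5) ≈ 0.877583, f(1) ≈ 0.540302, f(1.5) ≈ 0.070737.
Sum = Δt · [f(-3) + f(-2.5) + f(-2) + ...].
Sum ≈ 0.884981.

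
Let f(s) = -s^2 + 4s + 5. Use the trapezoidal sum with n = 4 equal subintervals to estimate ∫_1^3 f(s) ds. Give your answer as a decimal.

17.25

Δs = (3 − 1)/4 = 0.5.
f(1) = 8, f(1.5) = 8.75, f(2) = 9, f(2.5) = 8.75, f(3) = 8.
T_4 = (Δs/2)·[f(s_0) + 2f(s_1) + 2f(s_2) + 2f(s_3) + f(s_4)].
Sum = 17.25.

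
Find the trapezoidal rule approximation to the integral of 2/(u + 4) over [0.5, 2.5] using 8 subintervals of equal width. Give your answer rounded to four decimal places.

Δu = (2.5 − 0.5)/8 = 0.25.
f(0.5) = 4/9, f(0.75) = 8/19, f(1) = 0.4, f(1.25) = 8/21, f(1.5) = 4/11, f(1.75) = 8/23, f(2) = 1/3, f(2.25) = 0.32, f(2.5) = 4/13.
T_8 = (Δu/2)·[f(u_0) + 2f(u_1) + ... + 2f(u_{7}) + f(u_8)].
Sum ≈ 0.7357.

0.7357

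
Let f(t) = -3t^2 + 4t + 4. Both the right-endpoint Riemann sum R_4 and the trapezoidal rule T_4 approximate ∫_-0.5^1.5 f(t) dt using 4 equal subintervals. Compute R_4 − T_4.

R_4 = 8.75.
T_4 = 8.25.
R_4 − T_4 = 0.5.

0.5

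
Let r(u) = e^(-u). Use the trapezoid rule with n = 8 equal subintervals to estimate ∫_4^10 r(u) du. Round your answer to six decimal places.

0.019119

Δu = (10 − 4)/8 = 0.75.
r(4) ≈ 0.018316, r(4.75) ≈ 0.008652, r(5.5) ≈ 0.004087, r(6.25) ≈ 0.001930, r(7) ≈ 0.000912, r(7.75) ≈ 0.000431, r(8.5) ≈ 0.000203, r(9.25) ≈ 0.000096, r(10) ≈ 0.000045.
T_8 = (Δu/2)·[r(u_0) + 2r(u_1) + ... + 2r(u_{7}) + r(u_8)].
Sum ≈ 0.019119.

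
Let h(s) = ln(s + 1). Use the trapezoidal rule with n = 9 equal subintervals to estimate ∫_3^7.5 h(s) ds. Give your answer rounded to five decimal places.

8.14263

Δs = (7.5 − 3)/9 = 0.5.
h(3) ≈ 1.38629, h(3.5) ≈ 1.50408, h(4) ≈ 1.60944, h(4.5) ≈ 1.70475, h(5) ≈ 1.79176, h(5.5) ≈ 1.87180, h(6) ≈ 1.94591, h(6.5) ≈ 2.01490, h(7) ≈ 2.07944, h(7.5) ≈ 2.14007.
T_9 = (Δs/2)·[h(s_0) + 2h(s_1) + ... + 2h(s_{8}) + h(s_9)].
Sum ≈ 8.14263.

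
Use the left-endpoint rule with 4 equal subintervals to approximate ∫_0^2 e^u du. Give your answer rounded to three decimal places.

4.924

Δu = (2 − 0)/4 = 0.5.
Left endpoints: 0, 0.5, 1, 1.5.
f(0) ≈ 1.000, f(0.5) ≈ 1.649, f(1) ≈ 2.718, f(1.5) ≈ 4.482.
Sum = Δu · [f(0) + f(0.5) + f(1) + f(1.5)].
Sum ≈ 4.924.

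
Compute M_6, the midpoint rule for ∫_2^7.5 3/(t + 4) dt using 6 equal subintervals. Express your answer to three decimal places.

Δt = (7.5 − 2)/6 = 11/12.
Midpoints: 59/24, 3.375, 103/24, 125/24, 6.125, 169/24.
f(59/24) = 72/155, f(3.375) = 24/59, f(103/24) = 72/199, f(125/24) = 72/221, f(6.125) = 8/27, f(169/24) = 72/265.
Sum = Δt · [f(59/24) + f(3.375) + f(103/24) + ...].
Sum ≈ 1.950.

1.950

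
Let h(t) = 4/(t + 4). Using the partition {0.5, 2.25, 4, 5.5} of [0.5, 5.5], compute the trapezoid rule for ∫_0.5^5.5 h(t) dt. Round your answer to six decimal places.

Subinterval widths: 1.75, 1.75, 1.5.
h(0.5) = 8/9, h(2.25) = 0.64, h(4) = 0.5, h(5.5) = 8/19.
On each subinterval the trapezoid contributes (Δt_i/2)·[h(t_{i-1}) + h(t_i)].
Sum ≈ 3.026067.

3.026067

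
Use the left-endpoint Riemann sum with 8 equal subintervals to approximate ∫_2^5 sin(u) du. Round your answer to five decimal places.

-0.34130

Δu = (5 − 2)/8 = 0.375.
Left endpoints: 2, 2.375, 2.75, 3.125, 3.5, 3.875, 4.25, 4.625.
f(2) ≈ 0.90930, f(2.375) ≈ 0.69369, f(2.75) ≈ 0.38166, f(3.125) ≈ 0.01659, f(3.5) ≈ -0.35078, f(3.875) ≈ -0.66940, f(4.25) ≈ -0.89499, f(4.625) ≈ -0.99618.
Sum = Δu · [f(2) + f(2.375) + f(2.75) + ...].
Sum ≈ -0.34130.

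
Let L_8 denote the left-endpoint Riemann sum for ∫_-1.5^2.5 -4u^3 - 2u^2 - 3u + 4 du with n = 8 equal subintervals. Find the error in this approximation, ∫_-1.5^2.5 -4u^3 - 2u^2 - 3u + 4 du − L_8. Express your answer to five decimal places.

Exact integral: ∫_-1.5^2.5 f(u) du ≈ -36.6666667.
L_8 = -14.
Error ≈ -36.6666667 − (-14) ≈ -22.66667.

-22.66667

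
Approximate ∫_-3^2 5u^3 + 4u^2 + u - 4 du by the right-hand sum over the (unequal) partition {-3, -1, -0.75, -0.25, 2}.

Subinterval widths: 2, 0.25, 0.5, 2.25.
Right endpoints: -1, -0.75, -0.25, 2.
f(-1) = -6, f(-0.75) = -4.609375, f(-0.25) = -4.078125, f(2) = 54.
Sum = Σ Δu_i · f(u_i).
Sum = 106.30859375.

106.30859375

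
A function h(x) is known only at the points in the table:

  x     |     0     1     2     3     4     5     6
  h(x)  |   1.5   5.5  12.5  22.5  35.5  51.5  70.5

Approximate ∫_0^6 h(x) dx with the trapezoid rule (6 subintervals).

Δx = 1.
T_6 = (1/2)·[1.5 + 2·5.5 + 2·12.5 + 2·22.5 + 2·35.5 + 2·51.5 + 70.5] = 163.5.

163.5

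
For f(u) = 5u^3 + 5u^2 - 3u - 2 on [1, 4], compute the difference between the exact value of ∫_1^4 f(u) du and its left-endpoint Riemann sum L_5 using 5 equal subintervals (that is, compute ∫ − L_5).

106.65

Exact integral: ∫_1^4 f(u) du = 395.25.
L_5 = 288.6.
Error = 395.25 − 288.6 = 106.65.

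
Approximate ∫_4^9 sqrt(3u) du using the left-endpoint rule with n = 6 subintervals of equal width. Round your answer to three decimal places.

Δu = (9 − 4)/6 = 5/6.
Left endpoints: 4, 29/6, 17/3, 6.5, 22/3, 49/6.
f(4) ≈ 3.464, f(29/6) ≈ 3.808, f(17/3) ≈ 4.123, f(6.5) ≈ 4.416, f(22/3) ≈ 4.690, f(49/6) ≈ 4.950.
Sum = Δu · [f(4) + f(29/6) + f(17/3) + ...].
Sum ≈ 21.209.

21.209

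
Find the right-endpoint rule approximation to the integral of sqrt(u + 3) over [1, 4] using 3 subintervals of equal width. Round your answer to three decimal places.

7.331

Δu = (4 − 1)/3 = 1.
Right endpoints: 2, 3, 4.
f(2) ≈ 2.236, f(3) ≈ 2.449, f(4) ≈ 2.646.
Sum = Δu · [f(2) + f(3) + f(4)].
Sum ≈ 7.331.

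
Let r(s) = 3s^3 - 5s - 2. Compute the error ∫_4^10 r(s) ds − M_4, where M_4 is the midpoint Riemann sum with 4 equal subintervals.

Exact integral: ∫_4^10 r(s) ds = 7086.
M_4 = 7015.125.
Error = 7086 − 7015.125 = 70.875.

70.875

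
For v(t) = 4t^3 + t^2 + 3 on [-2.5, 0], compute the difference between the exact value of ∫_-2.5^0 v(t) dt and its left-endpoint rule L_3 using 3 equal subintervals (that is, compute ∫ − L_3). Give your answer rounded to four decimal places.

27.4884

Exact integral: ∫_-2.5^0 v(t) dt ≈ -26.354167.
L_3 ≈ -53.842593.
Error ≈ -26.354167 − (-53.842593) ≈ 27.4884.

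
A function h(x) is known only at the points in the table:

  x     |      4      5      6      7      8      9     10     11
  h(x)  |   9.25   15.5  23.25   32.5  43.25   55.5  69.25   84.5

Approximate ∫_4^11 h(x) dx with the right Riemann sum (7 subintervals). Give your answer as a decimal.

Δx = 1.
Sum = 1·[15.5 + 23.25 + 32.5 + 43.25 + 55.5 + 69.25 + 84.5] = 323.75.

323.75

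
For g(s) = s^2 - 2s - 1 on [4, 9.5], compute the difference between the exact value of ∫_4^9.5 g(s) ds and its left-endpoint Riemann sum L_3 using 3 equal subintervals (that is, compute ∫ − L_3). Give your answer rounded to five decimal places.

Exact integral: ∫_4^9.5 g(s) ds ≈ 184.7083333.
L_3 ≈ 129.8101852.
Error ≈ 184.7083333 − 129.8101852 ≈ 54.89815.

54.89815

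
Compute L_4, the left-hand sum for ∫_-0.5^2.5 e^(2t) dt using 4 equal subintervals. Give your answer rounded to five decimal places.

31.89083

Δt = (2.5 − (-0.5))/4 = 0.75.
Left endpoints: -0.5, 0.25, 1, 1.75.
f(-0.5) ≈ 0.36788, f(0.25) ≈ 1.64872, f(1) ≈ 7.38906, f(1.75) ≈ 33.11545.
Sum = Δt · [f(-0.5) + f(0.25) + f(1) + f(1.75)].
Sum ≈ 31.89083.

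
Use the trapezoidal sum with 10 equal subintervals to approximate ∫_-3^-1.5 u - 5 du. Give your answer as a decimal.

Δu = (-1.5 − (-3))/10 = 0.15.
f(-3) = -8, f(-2.85) = -7.85, f(-2.7) = -7.7, f(-2.55) = -7.55, f(-2.4) = -7.4, f(-2.25) = -7.25, f(-2.1) = -7.1, f(-1.95) = -6.95, f(-1.8) = -6.8, f(-1.65) = -6.65, f(-1.5) = -6.5.
T_10 = (Δu/2)·[f(u_0) + 2f(u_1) + ... + 2f(u_{9}) + f(u_10)].
Sum = -10.875.

-10.875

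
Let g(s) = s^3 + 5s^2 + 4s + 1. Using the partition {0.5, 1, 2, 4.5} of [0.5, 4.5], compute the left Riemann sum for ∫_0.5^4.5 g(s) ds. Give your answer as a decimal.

Subinterval widths: 0.5, 1, 2.5.
Left endpoints: 0.5, 1, 2.
g(0.5) = 4.375, g(1) = 11, g(2) = 37.
Sum = Σ Δs_i · g(s_i).
Sum = 105.6875.

105.6875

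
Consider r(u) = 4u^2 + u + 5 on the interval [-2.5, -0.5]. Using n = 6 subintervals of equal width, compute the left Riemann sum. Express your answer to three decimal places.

Δu = (-0.5 − (-2.5))/6 = 1/3.
Left endpoints: -2.5, -13/6, -11/6, -1.5, -7/6, -5/6.
r(-2.5) = 27.5, r(-13/6) = 389/18, r(-11/6) = 299/18, r(-1.5) = 12.5, r(-7/6) = 167/18, r(-5/6) = 125/18.
Sum = Δu · [r(-2.5) + r(-13/6) + r(-11/6) + ...].
Sum ≈ 31.481.

31.481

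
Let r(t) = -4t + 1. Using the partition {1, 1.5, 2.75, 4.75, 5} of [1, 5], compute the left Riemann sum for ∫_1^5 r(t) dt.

-32.25

Subinterval widths: 0.5, 1.25, 2, 0.25.
Left endpoints: 1, 1.5, 2.75, 4.75.
r(1) = -3, r(1.5) = -5, r(2.75) = -10, r(4.75) = -18.
Sum = Σ Δt_i · r(t_i).
Sum = -32.25.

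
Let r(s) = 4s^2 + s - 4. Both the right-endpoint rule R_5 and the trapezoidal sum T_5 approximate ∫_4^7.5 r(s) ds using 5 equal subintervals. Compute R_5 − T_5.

57.575

R_5 = 542.01.
T_5 = 484.435.
R_5 − T_5 = 57.575.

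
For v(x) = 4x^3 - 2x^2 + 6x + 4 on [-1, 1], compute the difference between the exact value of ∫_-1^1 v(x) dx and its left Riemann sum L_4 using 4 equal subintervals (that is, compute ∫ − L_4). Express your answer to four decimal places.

Exact integral: ∫_-1^1 v(x) dx ≈ 6.666667.
L_4 = 1.5.
Error ≈ 6.666667 − 1.5 ≈ 5.1667.

5.1667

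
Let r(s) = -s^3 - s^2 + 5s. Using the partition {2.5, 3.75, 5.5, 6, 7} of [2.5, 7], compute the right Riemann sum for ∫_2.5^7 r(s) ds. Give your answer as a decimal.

Subinterval widths: 1.25, 1.75, 0.5, 1.
Right endpoints: 3.75, 5.5, 6, 7.
r(3.75) = -48.046875, r(5.5) = -169.125, r(6) = -222, r(7) = -357.
Sum = Σ Δs_i · r(s_i).
Sum = -824.02734375.

-824.02734375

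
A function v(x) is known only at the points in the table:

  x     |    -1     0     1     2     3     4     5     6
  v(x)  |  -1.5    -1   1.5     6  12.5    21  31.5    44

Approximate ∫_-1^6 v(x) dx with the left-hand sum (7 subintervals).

70

Δx = 1.
Sum = 1·[(-1.5) + (-1) + 1.5 + 6 + 12.5 + 21 + 31.5] = 70.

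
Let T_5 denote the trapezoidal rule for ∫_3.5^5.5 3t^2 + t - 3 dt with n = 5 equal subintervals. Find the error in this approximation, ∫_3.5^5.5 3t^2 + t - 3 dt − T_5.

-0.16

Exact integral: ∫_3.5^5.5 f(t) dt = 126.5.
T_5 = 126.66.
Error = 126.5 − 126.66 = -0.16.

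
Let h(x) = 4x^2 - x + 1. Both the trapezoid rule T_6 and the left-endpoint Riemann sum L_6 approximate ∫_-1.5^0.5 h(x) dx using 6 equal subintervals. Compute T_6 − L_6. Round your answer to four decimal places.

T_6 ≈ 7.814815.
L_6 ≈ 9.481481.
T_6 − L_6 ≈ -1.6667.

-1.6667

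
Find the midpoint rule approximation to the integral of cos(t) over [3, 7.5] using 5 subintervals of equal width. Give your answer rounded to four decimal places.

Δt = (7.5 − 3)/5 = 0.9.
Midpoints: 3.45, 4.35, 5.25, 6.15, 7.05.
f(3.45) ≈ -0.9528, f(4.35) ≈ -0.3545, f(5.25) ≈ 0.5121, f(6.15) ≈ 0.9911, f(7.05) ≈ 0.7201.
Sum = Δt · [f(3.45) + f(4.35) + f(5.25) + f(6.15) + f(7.05)].
Sum ≈ 0.8244.

0.8244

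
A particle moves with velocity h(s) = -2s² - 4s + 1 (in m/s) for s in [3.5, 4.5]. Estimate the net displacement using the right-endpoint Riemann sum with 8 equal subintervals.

-48.421875

Δs = (4.5 − 3.5)/8 = 0.125.
Right endpoints: 3.625, 3.75, 3.875, 4, 4.125, 4.25, 4.375, 4.5.
h(3.625) = -39.78125, h(3.75) = -42.125, h(3.875) = -44.53125, h(4) = -47, h(4.125) = -49.53125, h(4.25) = -52.125, h(4.375) = -54.78125, h(4.5) = -57.5.
Sum = Δs · [h(3.625) + h(3.75) + h(3.875) + ...].
Sum = -48.421875.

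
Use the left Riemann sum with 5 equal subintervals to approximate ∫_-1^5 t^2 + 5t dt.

Δt = (5 − (-1))/5 = 1.2.
Left endpoints: -1, 0.2, 1.4, 2.6, 3.8.
f(-1) = -4, f(0.2) = 1.04, f(1.4) = 8.96, f(2.6) = 19.76, f(3.8) = 33.44.
Sum = Δt · [f(-1) + f(0.2) + f(1.4) + f(2.6) + f(3.8)].
Sum = 71.04.

71.04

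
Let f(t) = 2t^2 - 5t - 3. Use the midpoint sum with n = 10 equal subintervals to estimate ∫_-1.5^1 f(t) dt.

-1.484375

Δt = (1 − (-1.5))/10 = 0.25.
Midpoints: -1.375, -1.125, -0.875, -0.625, -0.375, -0.125, 0.125, 0.375, 0.625, 0.875.
f(-1.375) = 7.65625, f(-1.125) = 5.15625, f(-0.875) = 2.90625, f(-0.625) = 0.90625, f(-0.375) = -0.84375, f(-0.125) = -2.34375, f(0.125) = -3.59375, f(0.375) = -4.59375, f(0.625) = -5.34375, f(0.875) = -5.84375.
Sum = Δt · [f(-1.375) + f(-1.125) + f(-0.875) + ...].
Sum = -1.484375.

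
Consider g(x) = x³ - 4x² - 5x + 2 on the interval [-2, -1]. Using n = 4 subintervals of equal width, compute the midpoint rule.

-3.5390625

Δx = (-1 − (-2))/4 = 0.25.
Midpoints: -1.875, -1.625, -1.375, -1.125.
g(-1.875) = -4751/512, g(-1.625) = -2421/512, g(-1.375) = -659/512, g(-1.125) = 583/512.
Sum = Δx · [g(-1.875) + g(-1.625) + g(-1.375) + g(-1.125)].
Sum = -3.5390625.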